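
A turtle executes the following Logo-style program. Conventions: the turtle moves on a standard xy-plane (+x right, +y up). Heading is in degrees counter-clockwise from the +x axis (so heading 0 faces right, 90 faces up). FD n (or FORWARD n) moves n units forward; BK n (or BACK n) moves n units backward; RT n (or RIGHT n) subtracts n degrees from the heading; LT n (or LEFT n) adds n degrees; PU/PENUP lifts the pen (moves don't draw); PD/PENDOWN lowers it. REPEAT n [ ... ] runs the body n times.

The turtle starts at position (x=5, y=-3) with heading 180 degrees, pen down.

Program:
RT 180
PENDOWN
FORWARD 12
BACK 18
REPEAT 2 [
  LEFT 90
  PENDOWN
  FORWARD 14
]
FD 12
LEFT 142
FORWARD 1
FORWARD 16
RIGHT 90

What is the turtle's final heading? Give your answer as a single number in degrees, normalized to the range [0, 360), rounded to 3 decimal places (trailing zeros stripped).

Answer: 232

Derivation:
Executing turtle program step by step:
Start: pos=(5,-3), heading=180, pen down
RT 180: heading 180 -> 0
PD: pen down
FD 12: (5,-3) -> (17,-3) [heading=0, draw]
BK 18: (17,-3) -> (-1,-3) [heading=0, draw]
REPEAT 2 [
  -- iteration 1/2 --
  LT 90: heading 0 -> 90
  PD: pen down
  FD 14: (-1,-3) -> (-1,11) [heading=90, draw]
  -- iteration 2/2 --
  LT 90: heading 90 -> 180
  PD: pen down
  FD 14: (-1,11) -> (-15,11) [heading=180, draw]
]
FD 12: (-15,11) -> (-27,11) [heading=180, draw]
LT 142: heading 180 -> 322
FD 1: (-27,11) -> (-26.212,10.384) [heading=322, draw]
FD 16: (-26.212,10.384) -> (-13.604,0.534) [heading=322, draw]
RT 90: heading 322 -> 232
Final: pos=(-13.604,0.534), heading=232, 7 segment(s) drawn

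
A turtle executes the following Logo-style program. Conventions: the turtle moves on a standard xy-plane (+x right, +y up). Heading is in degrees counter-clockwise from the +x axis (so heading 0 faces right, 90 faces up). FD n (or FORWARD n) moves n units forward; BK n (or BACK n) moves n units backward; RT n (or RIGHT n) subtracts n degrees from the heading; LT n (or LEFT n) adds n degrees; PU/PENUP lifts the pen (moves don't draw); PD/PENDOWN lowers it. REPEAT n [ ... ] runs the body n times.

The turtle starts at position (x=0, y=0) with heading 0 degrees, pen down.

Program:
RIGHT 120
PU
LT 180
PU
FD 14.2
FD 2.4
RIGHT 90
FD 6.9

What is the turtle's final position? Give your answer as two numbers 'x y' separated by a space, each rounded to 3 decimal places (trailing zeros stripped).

Answer: 14.276 10.926

Derivation:
Executing turtle program step by step:
Start: pos=(0,0), heading=0, pen down
RT 120: heading 0 -> 240
PU: pen up
LT 180: heading 240 -> 60
PU: pen up
FD 14.2: (0,0) -> (7.1,12.298) [heading=60, move]
FD 2.4: (7.1,12.298) -> (8.3,14.376) [heading=60, move]
RT 90: heading 60 -> 330
FD 6.9: (8.3,14.376) -> (14.276,10.926) [heading=330, move]
Final: pos=(14.276,10.926), heading=330, 0 segment(s) drawn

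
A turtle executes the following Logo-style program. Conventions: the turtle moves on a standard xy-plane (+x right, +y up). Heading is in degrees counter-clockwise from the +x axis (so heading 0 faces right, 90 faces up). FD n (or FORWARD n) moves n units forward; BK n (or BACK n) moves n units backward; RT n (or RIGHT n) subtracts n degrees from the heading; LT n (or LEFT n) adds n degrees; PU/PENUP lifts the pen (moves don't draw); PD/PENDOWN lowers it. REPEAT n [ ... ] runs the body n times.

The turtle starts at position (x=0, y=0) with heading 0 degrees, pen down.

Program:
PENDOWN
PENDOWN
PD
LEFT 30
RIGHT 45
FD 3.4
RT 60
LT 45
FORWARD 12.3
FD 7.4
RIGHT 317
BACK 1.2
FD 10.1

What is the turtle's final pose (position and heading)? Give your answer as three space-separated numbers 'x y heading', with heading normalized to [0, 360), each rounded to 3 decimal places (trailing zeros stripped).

Executing turtle program step by step:
Start: pos=(0,0), heading=0, pen down
PD: pen down
PD: pen down
PD: pen down
LT 30: heading 0 -> 30
RT 45: heading 30 -> 345
FD 3.4: (0,0) -> (3.284,-0.88) [heading=345, draw]
RT 60: heading 345 -> 285
LT 45: heading 285 -> 330
FD 12.3: (3.284,-0.88) -> (13.936,-7.03) [heading=330, draw]
FD 7.4: (13.936,-7.03) -> (20.345,-10.73) [heading=330, draw]
RT 317: heading 330 -> 13
BK 1.2: (20.345,-10.73) -> (19.176,-11) [heading=13, draw]
FD 10.1: (19.176,-11) -> (29.017,-8.728) [heading=13, draw]
Final: pos=(29.017,-8.728), heading=13, 5 segment(s) drawn

Answer: 29.017 -8.728 13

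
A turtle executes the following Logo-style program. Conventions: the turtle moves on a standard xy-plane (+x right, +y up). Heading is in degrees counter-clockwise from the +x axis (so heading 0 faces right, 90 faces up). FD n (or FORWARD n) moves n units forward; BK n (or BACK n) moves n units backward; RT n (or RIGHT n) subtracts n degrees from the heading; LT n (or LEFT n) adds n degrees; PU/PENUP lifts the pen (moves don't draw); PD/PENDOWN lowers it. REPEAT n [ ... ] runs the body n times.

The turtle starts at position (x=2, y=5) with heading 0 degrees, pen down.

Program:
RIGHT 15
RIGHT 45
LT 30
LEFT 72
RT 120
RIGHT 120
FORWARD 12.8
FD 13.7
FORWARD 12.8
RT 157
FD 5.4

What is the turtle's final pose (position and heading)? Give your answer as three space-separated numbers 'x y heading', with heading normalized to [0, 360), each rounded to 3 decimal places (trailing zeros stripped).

Answer: -29.997 17.615 5

Derivation:
Executing turtle program step by step:
Start: pos=(2,5), heading=0, pen down
RT 15: heading 0 -> 345
RT 45: heading 345 -> 300
LT 30: heading 300 -> 330
LT 72: heading 330 -> 42
RT 120: heading 42 -> 282
RT 120: heading 282 -> 162
FD 12.8: (2,5) -> (-10.174,8.955) [heading=162, draw]
FD 13.7: (-10.174,8.955) -> (-23.203,13.189) [heading=162, draw]
FD 12.8: (-23.203,13.189) -> (-35.377,17.144) [heading=162, draw]
RT 157: heading 162 -> 5
FD 5.4: (-35.377,17.144) -> (-29.997,17.615) [heading=5, draw]
Final: pos=(-29.997,17.615), heading=5, 4 segment(s) drawn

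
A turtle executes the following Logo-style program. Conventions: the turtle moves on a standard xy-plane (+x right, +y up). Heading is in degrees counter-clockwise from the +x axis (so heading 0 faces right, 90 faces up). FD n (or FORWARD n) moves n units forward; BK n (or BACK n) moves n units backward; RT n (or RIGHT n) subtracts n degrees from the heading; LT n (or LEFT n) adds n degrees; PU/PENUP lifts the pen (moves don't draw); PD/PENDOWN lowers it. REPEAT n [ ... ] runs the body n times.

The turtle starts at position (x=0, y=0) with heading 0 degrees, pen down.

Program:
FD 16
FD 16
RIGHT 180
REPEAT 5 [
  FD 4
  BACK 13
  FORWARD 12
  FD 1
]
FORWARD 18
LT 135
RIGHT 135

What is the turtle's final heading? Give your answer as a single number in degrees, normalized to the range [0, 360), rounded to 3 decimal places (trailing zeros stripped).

Answer: 180

Derivation:
Executing turtle program step by step:
Start: pos=(0,0), heading=0, pen down
FD 16: (0,0) -> (16,0) [heading=0, draw]
FD 16: (16,0) -> (32,0) [heading=0, draw]
RT 180: heading 0 -> 180
REPEAT 5 [
  -- iteration 1/5 --
  FD 4: (32,0) -> (28,0) [heading=180, draw]
  BK 13: (28,0) -> (41,0) [heading=180, draw]
  FD 12: (41,0) -> (29,0) [heading=180, draw]
  FD 1: (29,0) -> (28,0) [heading=180, draw]
  -- iteration 2/5 --
  FD 4: (28,0) -> (24,0) [heading=180, draw]
  BK 13: (24,0) -> (37,0) [heading=180, draw]
  FD 12: (37,0) -> (25,0) [heading=180, draw]
  FD 1: (25,0) -> (24,0) [heading=180, draw]
  -- iteration 3/5 --
  FD 4: (24,0) -> (20,0) [heading=180, draw]
  BK 13: (20,0) -> (33,0) [heading=180, draw]
  FD 12: (33,0) -> (21,0) [heading=180, draw]
  FD 1: (21,0) -> (20,0) [heading=180, draw]
  -- iteration 4/5 --
  FD 4: (20,0) -> (16,0) [heading=180, draw]
  BK 13: (16,0) -> (29,0) [heading=180, draw]
  FD 12: (29,0) -> (17,0) [heading=180, draw]
  FD 1: (17,0) -> (16,0) [heading=180, draw]
  -- iteration 5/5 --
  FD 4: (16,0) -> (12,0) [heading=180, draw]
  BK 13: (12,0) -> (25,0) [heading=180, draw]
  FD 12: (25,0) -> (13,0) [heading=180, draw]
  FD 1: (13,0) -> (12,0) [heading=180, draw]
]
FD 18: (12,0) -> (-6,0) [heading=180, draw]
LT 135: heading 180 -> 315
RT 135: heading 315 -> 180
Final: pos=(-6,0), heading=180, 23 segment(s) drawn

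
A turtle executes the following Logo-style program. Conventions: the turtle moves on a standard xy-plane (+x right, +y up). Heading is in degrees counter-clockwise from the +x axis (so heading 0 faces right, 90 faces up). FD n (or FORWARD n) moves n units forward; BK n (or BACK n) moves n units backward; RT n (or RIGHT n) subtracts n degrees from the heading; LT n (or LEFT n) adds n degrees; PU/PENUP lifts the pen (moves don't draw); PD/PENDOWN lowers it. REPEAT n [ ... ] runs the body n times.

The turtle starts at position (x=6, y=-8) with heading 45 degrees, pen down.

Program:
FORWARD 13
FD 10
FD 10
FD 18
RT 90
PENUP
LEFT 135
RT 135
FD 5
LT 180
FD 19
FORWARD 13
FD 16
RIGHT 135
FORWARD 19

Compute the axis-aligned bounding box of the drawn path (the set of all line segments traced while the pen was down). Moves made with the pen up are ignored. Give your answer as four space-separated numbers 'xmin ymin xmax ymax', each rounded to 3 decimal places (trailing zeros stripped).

Executing turtle program step by step:
Start: pos=(6,-8), heading=45, pen down
FD 13: (6,-8) -> (15.192,1.192) [heading=45, draw]
FD 10: (15.192,1.192) -> (22.263,8.263) [heading=45, draw]
FD 10: (22.263,8.263) -> (29.335,15.335) [heading=45, draw]
FD 18: (29.335,15.335) -> (42.062,28.062) [heading=45, draw]
RT 90: heading 45 -> 315
PU: pen up
LT 135: heading 315 -> 90
RT 135: heading 90 -> 315
FD 5: (42.062,28.062) -> (45.598,24.527) [heading=315, move]
LT 180: heading 315 -> 135
FD 19: (45.598,24.527) -> (32.163,37.962) [heading=135, move]
FD 13: (32.163,37.962) -> (22.971,47.154) [heading=135, move]
FD 16: (22.971,47.154) -> (11.657,58.468) [heading=135, move]
RT 135: heading 135 -> 0
FD 19: (11.657,58.468) -> (30.657,58.468) [heading=0, move]
Final: pos=(30.657,58.468), heading=0, 4 segment(s) drawn

Segment endpoints: x in {6, 15.192, 22.263, 29.335, 42.062}, y in {-8, 1.192, 8.263, 15.335, 28.062}
xmin=6, ymin=-8, xmax=42.062, ymax=28.062

Answer: 6 -8 42.062 28.062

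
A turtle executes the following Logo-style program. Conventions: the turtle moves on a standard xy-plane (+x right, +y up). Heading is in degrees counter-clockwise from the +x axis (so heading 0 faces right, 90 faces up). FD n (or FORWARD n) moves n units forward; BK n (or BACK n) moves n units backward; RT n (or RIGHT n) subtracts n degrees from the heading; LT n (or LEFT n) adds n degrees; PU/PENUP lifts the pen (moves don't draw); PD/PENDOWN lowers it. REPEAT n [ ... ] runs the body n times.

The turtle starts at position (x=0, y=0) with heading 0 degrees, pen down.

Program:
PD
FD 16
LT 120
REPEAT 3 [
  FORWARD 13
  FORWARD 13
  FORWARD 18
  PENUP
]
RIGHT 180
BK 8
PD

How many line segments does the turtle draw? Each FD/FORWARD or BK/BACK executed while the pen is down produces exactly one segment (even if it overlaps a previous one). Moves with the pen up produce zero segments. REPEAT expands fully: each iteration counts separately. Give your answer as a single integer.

Answer: 4

Derivation:
Executing turtle program step by step:
Start: pos=(0,0), heading=0, pen down
PD: pen down
FD 16: (0,0) -> (16,0) [heading=0, draw]
LT 120: heading 0 -> 120
REPEAT 3 [
  -- iteration 1/3 --
  FD 13: (16,0) -> (9.5,11.258) [heading=120, draw]
  FD 13: (9.5,11.258) -> (3,22.517) [heading=120, draw]
  FD 18: (3,22.517) -> (-6,38.105) [heading=120, draw]
  PU: pen up
  -- iteration 2/3 --
  FD 13: (-6,38.105) -> (-12.5,49.363) [heading=120, move]
  FD 13: (-12.5,49.363) -> (-19,60.622) [heading=120, move]
  FD 18: (-19,60.622) -> (-28,76.21) [heading=120, move]
  PU: pen up
  -- iteration 3/3 --
  FD 13: (-28,76.21) -> (-34.5,87.469) [heading=120, move]
  FD 13: (-34.5,87.469) -> (-41,98.727) [heading=120, move]
  FD 18: (-41,98.727) -> (-50,114.315) [heading=120, move]
  PU: pen up
]
RT 180: heading 120 -> 300
BK 8: (-50,114.315) -> (-54,121.244) [heading=300, move]
PD: pen down
Final: pos=(-54,121.244), heading=300, 4 segment(s) drawn
Segments drawn: 4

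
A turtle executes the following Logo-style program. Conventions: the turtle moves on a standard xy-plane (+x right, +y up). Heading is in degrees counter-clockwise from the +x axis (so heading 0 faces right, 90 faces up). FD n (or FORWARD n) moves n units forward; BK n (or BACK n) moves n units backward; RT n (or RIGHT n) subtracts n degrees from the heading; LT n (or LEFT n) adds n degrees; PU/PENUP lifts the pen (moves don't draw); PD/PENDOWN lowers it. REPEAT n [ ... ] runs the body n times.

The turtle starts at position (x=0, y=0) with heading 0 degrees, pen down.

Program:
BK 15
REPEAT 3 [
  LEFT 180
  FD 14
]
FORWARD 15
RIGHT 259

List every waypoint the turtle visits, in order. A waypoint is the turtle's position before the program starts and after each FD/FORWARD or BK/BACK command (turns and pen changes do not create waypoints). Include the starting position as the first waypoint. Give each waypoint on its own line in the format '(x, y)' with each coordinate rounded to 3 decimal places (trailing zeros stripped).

Executing turtle program step by step:
Start: pos=(0,0), heading=0, pen down
BK 15: (0,0) -> (-15,0) [heading=0, draw]
REPEAT 3 [
  -- iteration 1/3 --
  LT 180: heading 0 -> 180
  FD 14: (-15,0) -> (-29,0) [heading=180, draw]
  -- iteration 2/3 --
  LT 180: heading 180 -> 0
  FD 14: (-29,0) -> (-15,0) [heading=0, draw]
  -- iteration 3/3 --
  LT 180: heading 0 -> 180
  FD 14: (-15,0) -> (-29,0) [heading=180, draw]
]
FD 15: (-29,0) -> (-44,0) [heading=180, draw]
RT 259: heading 180 -> 281
Final: pos=(-44,0), heading=281, 5 segment(s) drawn
Waypoints (6 total):
(0, 0)
(-15, 0)
(-29, 0)
(-15, 0)
(-29, 0)
(-44, 0)

Answer: (0, 0)
(-15, 0)
(-29, 0)
(-15, 0)
(-29, 0)
(-44, 0)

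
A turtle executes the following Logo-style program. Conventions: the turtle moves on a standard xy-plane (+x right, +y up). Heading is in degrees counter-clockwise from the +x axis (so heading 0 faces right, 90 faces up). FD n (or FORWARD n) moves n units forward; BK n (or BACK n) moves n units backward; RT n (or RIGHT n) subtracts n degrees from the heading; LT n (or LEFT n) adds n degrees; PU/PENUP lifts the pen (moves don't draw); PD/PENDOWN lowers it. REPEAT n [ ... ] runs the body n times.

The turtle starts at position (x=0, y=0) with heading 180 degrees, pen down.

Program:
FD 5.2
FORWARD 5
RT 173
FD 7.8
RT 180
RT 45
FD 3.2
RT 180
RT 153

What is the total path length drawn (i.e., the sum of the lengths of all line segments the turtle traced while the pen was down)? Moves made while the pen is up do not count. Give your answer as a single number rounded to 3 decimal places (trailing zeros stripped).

Executing turtle program step by step:
Start: pos=(0,0), heading=180, pen down
FD 5.2: (0,0) -> (-5.2,0) [heading=180, draw]
FD 5: (-5.2,0) -> (-10.2,0) [heading=180, draw]
RT 173: heading 180 -> 7
FD 7.8: (-10.2,0) -> (-2.458,0.951) [heading=7, draw]
RT 180: heading 7 -> 187
RT 45: heading 187 -> 142
FD 3.2: (-2.458,0.951) -> (-4.98,2.921) [heading=142, draw]
RT 180: heading 142 -> 322
RT 153: heading 322 -> 169
Final: pos=(-4.98,2.921), heading=169, 4 segment(s) drawn

Segment lengths:
  seg 1: (0,0) -> (-5.2,0), length = 5.2
  seg 2: (-5.2,0) -> (-10.2,0), length = 5
  seg 3: (-10.2,0) -> (-2.458,0.951), length = 7.8
  seg 4: (-2.458,0.951) -> (-4.98,2.921), length = 3.2
Total = 21.2

Answer: 21.2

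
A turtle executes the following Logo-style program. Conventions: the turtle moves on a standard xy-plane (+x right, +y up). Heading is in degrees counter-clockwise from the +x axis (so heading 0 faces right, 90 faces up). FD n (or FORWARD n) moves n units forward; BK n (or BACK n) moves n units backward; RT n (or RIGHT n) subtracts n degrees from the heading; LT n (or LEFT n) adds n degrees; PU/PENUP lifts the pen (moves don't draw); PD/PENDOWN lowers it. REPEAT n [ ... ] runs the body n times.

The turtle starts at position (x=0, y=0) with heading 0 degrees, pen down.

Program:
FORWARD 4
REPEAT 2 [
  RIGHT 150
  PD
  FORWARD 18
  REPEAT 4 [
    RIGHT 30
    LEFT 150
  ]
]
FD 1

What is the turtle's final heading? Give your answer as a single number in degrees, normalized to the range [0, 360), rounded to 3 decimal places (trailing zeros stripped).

Executing turtle program step by step:
Start: pos=(0,0), heading=0, pen down
FD 4: (0,0) -> (4,0) [heading=0, draw]
REPEAT 2 [
  -- iteration 1/2 --
  RT 150: heading 0 -> 210
  PD: pen down
  FD 18: (4,0) -> (-11.588,-9) [heading=210, draw]
  REPEAT 4 [
    -- iteration 1/4 --
    RT 30: heading 210 -> 180
    LT 150: heading 180 -> 330
    -- iteration 2/4 --
    RT 30: heading 330 -> 300
    LT 150: heading 300 -> 90
    -- iteration 3/4 --
    RT 30: heading 90 -> 60
    LT 150: heading 60 -> 210
    -- iteration 4/4 --
    RT 30: heading 210 -> 180
    LT 150: heading 180 -> 330
  ]
  -- iteration 2/2 --
  RT 150: heading 330 -> 180
  PD: pen down
  FD 18: (-11.588,-9) -> (-29.588,-9) [heading=180, draw]
  REPEAT 4 [
    -- iteration 1/4 --
    RT 30: heading 180 -> 150
    LT 150: heading 150 -> 300
    -- iteration 2/4 --
    RT 30: heading 300 -> 270
    LT 150: heading 270 -> 60
    -- iteration 3/4 --
    RT 30: heading 60 -> 30
    LT 150: heading 30 -> 180
    -- iteration 4/4 --
    RT 30: heading 180 -> 150
    LT 150: heading 150 -> 300
  ]
]
FD 1: (-29.588,-9) -> (-29.088,-9.866) [heading=300, draw]
Final: pos=(-29.088,-9.866), heading=300, 4 segment(s) drawn

Answer: 300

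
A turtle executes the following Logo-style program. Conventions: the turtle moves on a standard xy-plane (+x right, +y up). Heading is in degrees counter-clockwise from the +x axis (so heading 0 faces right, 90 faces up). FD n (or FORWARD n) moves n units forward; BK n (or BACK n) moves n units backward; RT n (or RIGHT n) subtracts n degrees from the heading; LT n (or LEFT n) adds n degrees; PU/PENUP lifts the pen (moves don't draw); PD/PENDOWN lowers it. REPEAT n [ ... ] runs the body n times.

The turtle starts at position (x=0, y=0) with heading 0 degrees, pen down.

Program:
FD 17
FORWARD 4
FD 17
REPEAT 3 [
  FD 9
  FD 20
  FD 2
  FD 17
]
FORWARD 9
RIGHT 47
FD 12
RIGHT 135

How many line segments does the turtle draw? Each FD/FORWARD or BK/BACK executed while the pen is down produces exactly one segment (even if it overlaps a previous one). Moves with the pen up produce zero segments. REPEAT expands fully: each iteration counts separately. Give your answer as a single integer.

Answer: 17

Derivation:
Executing turtle program step by step:
Start: pos=(0,0), heading=0, pen down
FD 17: (0,0) -> (17,0) [heading=0, draw]
FD 4: (17,0) -> (21,0) [heading=0, draw]
FD 17: (21,0) -> (38,0) [heading=0, draw]
REPEAT 3 [
  -- iteration 1/3 --
  FD 9: (38,0) -> (47,0) [heading=0, draw]
  FD 20: (47,0) -> (67,0) [heading=0, draw]
  FD 2: (67,0) -> (69,0) [heading=0, draw]
  FD 17: (69,0) -> (86,0) [heading=0, draw]
  -- iteration 2/3 --
  FD 9: (86,0) -> (95,0) [heading=0, draw]
  FD 20: (95,0) -> (115,0) [heading=0, draw]
  FD 2: (115,0) -> (117,0) [heading=0, draw]
  FD 17: (117,0) -> (134,0) [heading=0, draw]
  -- iteration 3/3 --
  FD 9: (134,0) -> (143,0) [heading=0, draw]
  FD 20: (143,0) -> (163,0) [heading=0, draw]
  FD 2: (163,0) -> (165,0) [heading=0, draw]
  FD 17: (165,0) -> (182,0) [heading=0, draw]
]
FD 9: (182,0) -> (191,0) [heading=0, draw]
RT 47: heading 0 -> 313
FD 12: (191,0) -> (199.184,-8.776) [heading=313, draw]
RT 135: heading 313 -> 178
Final: pos=(199.184,-8.776), heading=178, 17 segment(s) drawn
Segments drawn: 17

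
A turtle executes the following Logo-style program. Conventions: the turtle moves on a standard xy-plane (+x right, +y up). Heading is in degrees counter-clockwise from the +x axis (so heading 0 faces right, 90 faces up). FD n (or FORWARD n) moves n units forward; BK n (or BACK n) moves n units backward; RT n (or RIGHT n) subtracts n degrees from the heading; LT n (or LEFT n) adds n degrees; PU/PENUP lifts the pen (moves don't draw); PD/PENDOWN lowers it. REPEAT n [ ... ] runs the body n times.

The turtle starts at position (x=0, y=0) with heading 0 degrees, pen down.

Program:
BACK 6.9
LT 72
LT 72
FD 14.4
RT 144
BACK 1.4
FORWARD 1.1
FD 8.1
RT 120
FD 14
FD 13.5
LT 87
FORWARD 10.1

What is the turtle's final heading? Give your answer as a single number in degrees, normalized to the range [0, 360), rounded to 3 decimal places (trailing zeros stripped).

Answer: 327

Derivation:
Executing turtle program step by step:
Start: pos=(0,0), heading=0, pen down
BK 6.9: (0,0) -> (-6.9,0) [heading=0, draw]
LT 72: heading 0 -> 72
LT 72: heading 72 -> 144
FD 14.4: (-6.9,0) -> (-18.55,8.464) [heading=144, draw]
RT 144: heading 144 -> 0
BK 1.4: (-18.55,8.464) -> (-19.95,8.464) [heading=0, draw]
FD 1.1: (-19.95,8.464) -> (-18.85,8.464) [heading=0, draw]
FD 8.1: (-18.85,8.464) -> (-10.75,8.464) [heading=0, draw]
RT 120: heading 0 -> 240
FD 14: (-10.75,8.464) -> (-17.75,-3.66) [heading=240, draw]
FD 13.5: (-17.75,-3.66) -> (-24.5,-15.352) [heading=240, draw]
LT 87: heading 240 -> 327
FD 10.1: (-24.5,-15.352) -> (-16.029,-20.852) [heading=327, draw]
Final: pos=(-16.029,-20.852), heading=327, 8 segment(s) drawn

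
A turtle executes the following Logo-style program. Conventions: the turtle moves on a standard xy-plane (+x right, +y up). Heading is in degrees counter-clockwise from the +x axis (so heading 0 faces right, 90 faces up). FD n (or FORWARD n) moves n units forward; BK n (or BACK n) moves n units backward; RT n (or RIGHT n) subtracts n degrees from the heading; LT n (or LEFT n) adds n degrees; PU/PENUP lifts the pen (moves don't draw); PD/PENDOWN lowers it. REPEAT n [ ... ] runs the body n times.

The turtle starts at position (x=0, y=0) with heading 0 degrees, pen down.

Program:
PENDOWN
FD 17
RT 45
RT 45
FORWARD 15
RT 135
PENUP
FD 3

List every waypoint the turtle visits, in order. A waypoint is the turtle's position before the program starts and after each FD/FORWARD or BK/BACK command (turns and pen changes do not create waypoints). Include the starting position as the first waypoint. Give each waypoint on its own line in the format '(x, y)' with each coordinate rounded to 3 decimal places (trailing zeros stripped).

Executing turtle program step by step:
Start: pos=(0,0), heading=0, pen down
PD: pen down
FD 17: (0,0) -> (17,0) [heading=0, draw]
RT 45: heading 0 -> 315
RT 45: heading 315 -> 270
FD 15: (17,0) -> (17,-15) [heading=270, draw]
RT 135: heading 270 -> 135
PU: pen up
FD 3: (17,-15) -> (14.879,-12.879) [heading=135, move]
Final: pos=(14.879,-12.879), heading=135, 2 segment(s) drawn
Waypoints (4 total):
(0, 0)
(17, 0)
(17, -15)
(14.879, -12.879)

Answer: (0, 0)
(17, 0)
(17, -15)
(14.879, -12.879)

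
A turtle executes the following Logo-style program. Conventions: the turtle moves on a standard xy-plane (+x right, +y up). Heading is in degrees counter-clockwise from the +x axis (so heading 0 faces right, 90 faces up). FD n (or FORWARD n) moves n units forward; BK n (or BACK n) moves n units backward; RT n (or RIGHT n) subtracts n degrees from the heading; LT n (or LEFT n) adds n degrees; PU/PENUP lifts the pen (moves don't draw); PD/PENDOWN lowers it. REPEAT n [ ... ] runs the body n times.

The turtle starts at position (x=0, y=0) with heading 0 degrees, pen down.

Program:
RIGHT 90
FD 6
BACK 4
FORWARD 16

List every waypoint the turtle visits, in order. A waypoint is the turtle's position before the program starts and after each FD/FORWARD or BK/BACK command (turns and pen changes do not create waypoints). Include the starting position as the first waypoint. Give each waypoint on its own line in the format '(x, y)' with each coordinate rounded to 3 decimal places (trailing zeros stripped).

Executing turtle program step by step:
Start: pos=(0,0), heading=0, pen down
RT 90: heading 0 -> 270
FD 6: (0,0) -> (0,-6) [heading=270, draw]
BK 4: (0,-6) -> (0,-2) [heading=270, draw]
FD 16: (0,-2) -> (0,-18) [heading=270, draw]
Final: pos=(0,-18), heading=270, 3 segment(s) drawn
Waypoints (4 total):
(0, 0)
(0, -6)
(0, -2)
(0, -18)

Answer: (0, 0)
(0, -6)
(0, -2)
(0, -18)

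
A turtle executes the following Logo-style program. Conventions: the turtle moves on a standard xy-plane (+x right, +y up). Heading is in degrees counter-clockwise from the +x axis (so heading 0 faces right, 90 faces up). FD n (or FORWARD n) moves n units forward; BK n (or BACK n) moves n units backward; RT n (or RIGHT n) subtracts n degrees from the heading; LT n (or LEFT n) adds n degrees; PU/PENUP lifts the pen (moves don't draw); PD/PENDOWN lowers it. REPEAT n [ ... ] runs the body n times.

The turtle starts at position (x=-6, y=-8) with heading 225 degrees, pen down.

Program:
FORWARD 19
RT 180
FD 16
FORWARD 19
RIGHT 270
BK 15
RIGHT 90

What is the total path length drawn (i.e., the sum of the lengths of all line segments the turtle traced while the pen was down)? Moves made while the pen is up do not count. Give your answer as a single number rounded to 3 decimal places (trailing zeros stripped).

Answer: 69

Derivation:
Executing turtle program step by step:
Start: pos=(-6,-8), heading=225, pen down
FD 19: (-6,-8) -> (-19.435,-21.435) [heading=225, draw]
RT 180: heading 225 -> 45
FD 16: (-19.435,-21.435) -> (-8.121,-10.121) [heading=45, draw]
FD 19: (-8.121,-10.121) -> (5.314,3.314) [heading=45, draw]
RT 270: heading 45 -> 135
BK 15: (5.314,3.314) -> (15.92,-7.293) [heading=135, draw]
RT 90: heading 135 -> 45
Final: pos=(15.92,-7.293), heading=45, 4 segment(s) drawn

Segment lengths:
  seg 1: (-6,-8) -> (-19.435,-21.435), length = 19
  seg 2: (-19.435,-21.435) -> (-8.121,-10.121), length = 16
  seg 3: (-8.121,-10.121) -> (5.314,3.314), length = 19
  seg 4: (5.314,3.314) -> (15.92,-7.293), length = 15
Total = 69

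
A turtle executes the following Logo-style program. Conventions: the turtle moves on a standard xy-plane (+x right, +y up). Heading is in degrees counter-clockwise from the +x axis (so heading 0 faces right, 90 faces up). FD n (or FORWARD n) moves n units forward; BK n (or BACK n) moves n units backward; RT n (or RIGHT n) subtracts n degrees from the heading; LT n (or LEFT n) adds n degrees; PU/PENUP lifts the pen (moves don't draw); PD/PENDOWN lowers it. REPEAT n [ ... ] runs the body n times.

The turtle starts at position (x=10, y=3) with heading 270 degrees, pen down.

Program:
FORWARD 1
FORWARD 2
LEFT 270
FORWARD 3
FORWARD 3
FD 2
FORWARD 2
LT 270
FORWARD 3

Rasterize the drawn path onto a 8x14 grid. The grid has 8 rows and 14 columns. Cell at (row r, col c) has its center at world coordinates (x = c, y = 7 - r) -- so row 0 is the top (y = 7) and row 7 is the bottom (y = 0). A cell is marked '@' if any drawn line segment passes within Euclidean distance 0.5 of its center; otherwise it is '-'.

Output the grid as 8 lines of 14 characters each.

Segment 0: (10,3) -> (10,2)
Segment 1: (10,2) -> (10,0)
Segment 2: (10,0) -> (7,0)
Segment 3: (7,0) -> (4,0)
Segment 4: (4,0) -> (2,0)
Segment 5: (2,0) -> (0,0)
Segment 6: (0,0) -> (0,3)

Answer: --------------
--------------
--------------
--------------
@---------@---
@---------@---
@---------@---
@@@@@@@@@@@---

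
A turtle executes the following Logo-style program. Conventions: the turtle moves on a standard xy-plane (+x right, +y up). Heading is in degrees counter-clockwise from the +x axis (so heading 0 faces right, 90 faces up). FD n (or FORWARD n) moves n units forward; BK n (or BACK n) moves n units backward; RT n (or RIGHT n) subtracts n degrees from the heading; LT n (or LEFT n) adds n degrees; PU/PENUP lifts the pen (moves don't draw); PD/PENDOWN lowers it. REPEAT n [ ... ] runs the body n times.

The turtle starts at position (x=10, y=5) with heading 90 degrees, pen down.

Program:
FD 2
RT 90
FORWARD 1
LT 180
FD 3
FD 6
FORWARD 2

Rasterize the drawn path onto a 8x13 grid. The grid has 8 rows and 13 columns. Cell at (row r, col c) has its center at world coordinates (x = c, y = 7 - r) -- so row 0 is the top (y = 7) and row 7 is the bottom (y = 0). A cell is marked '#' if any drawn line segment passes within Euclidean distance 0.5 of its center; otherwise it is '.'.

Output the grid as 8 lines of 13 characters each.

Segment 0: (10,5) -> (10,7)
Segment 1: (10,7) -> (11,7)
Segment 2: (11,7) -> (8,7)
Segment 3: (8,7) -> (2,7)
Segment 4: (2,7) -> (0,7)

Answer: ############.
..........#..
..........#..
.............
.............
.............
.............
.............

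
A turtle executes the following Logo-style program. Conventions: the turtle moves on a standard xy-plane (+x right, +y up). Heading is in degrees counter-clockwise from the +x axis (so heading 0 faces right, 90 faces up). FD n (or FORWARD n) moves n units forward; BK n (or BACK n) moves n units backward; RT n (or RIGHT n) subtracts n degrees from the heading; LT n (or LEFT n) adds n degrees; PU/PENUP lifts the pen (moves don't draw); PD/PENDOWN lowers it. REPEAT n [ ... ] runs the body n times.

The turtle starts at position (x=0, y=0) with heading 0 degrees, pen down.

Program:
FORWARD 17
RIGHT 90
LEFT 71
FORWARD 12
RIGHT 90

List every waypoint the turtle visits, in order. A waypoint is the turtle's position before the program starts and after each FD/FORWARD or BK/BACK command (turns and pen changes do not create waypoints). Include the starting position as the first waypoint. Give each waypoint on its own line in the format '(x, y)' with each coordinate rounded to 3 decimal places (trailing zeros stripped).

Answer: (0, 0)
(17, 0)
(28.346, -3.907)

Derivation:
Executing turtle program step by step:
Start: pos=(0,0), heading=0, pen down
FD 17: (0,0) -> (17,0) [heading=0, draw]
RT 90: heading 0 -> 270
LT 71: heading 270 -> 341
FD 12: (17,0) -> (28.346,-3.907) [heading=341, draw]
RT 90: heading 341 -> 251
Final: pos=(28.346,-3.907), heading=251, 2 segment(s) drawn
Waypoints (3 total):
(0, 0)
(17, 0)
(28.346, -3.907)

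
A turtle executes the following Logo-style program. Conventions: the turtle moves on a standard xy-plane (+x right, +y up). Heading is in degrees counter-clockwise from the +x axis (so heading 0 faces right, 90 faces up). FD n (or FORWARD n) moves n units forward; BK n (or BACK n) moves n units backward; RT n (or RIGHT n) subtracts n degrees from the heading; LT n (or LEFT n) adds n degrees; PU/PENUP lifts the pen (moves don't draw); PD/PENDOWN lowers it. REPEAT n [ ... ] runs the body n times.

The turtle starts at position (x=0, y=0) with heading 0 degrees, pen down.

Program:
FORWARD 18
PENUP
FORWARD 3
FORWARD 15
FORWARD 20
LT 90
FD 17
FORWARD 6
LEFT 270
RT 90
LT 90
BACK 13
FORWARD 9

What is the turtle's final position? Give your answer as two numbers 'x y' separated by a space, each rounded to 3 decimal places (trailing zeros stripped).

Executing turtle program step by step:
Start: pos=(0,0), heading=0, pen down
FD 18: (0,0) -> (18,0) [heading=0, draw]
PU: pen up
FD 3: (18,0) -> (21,0) [heading=0, move]
FD 15: (21,0) -> (36,0) [heading=0, move]
FD 20: (36,0) -> (56,0) [heading=0, move]
LT 90: heading 0 -> 90
FD 17: (56,0) -> (56,17) [heading=90, move]
FD 6: (56,17) -> (56,23) [heading=90, move]
LT 270: heading 90 -> 0
RT 90: heading 0 -> 270
LT 90: heading 270 -> 0
BK 13: (56,23) -> (43,23) [heading=0, move]
FD 9: (43,23) -> (52,23) [heading=0, move]
Final: pos=(52,23), heading=0, 1 segment(s) drawn

Answer: 52 23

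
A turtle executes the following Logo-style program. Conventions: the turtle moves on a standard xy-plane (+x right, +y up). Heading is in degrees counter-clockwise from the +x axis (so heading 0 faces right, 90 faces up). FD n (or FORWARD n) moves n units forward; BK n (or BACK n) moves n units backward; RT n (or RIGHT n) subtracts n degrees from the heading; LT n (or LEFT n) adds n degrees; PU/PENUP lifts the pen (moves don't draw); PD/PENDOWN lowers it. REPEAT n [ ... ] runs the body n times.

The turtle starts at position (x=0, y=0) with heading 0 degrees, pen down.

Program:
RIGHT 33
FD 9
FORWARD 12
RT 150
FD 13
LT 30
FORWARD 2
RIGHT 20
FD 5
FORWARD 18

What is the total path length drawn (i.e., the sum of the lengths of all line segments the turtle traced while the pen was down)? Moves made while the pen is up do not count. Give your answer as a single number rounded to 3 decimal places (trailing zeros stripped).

Executing turtle program step by step:
Start: pos=(0,0), heading=0, pen down
RT 33: heading 0 -> 327
FD 9: (0,0) -> (7.548,-4.902) [heading=327, draw]
FD 12: (7.548,-4.902) -> (17.612,-11.437) [heading=327, draw]
RT 150: heading 327 -> 177
FD 13: (17.612,-11.437) -> (4.63,-10.757) [heading=177, draw]
LT 30: heading 177 -> 207
FD 2: (4.63,-10.757) -> (2.848,-11.665) [heading=207, draw]
RT 20: heading 207 -> 187
FD 5: (2.848,-11.665) -> (-2.115,-12.274) [heading=187, draw]
FD 18: (-2.115,-12.274) -> (-19.981,-14.468) [heading=187, draw]
Final: pos=(-19.981,-14.468), heading=187, 6 segment(s) drawn

Segment lengths:
  seg 1: (0,0) -> (7.548,-4.902), length = 9
  seg 2: (7.548,-4.902) -> (17.612,-11.437), length = 12
  seg 3: (17.612,-11.437) -> (4.63,-10.757), length = 13
  seg 4: (4.63,-10.757) -> (2.848,-11.665), length = 2
  seg 5: (2.848,-11.665) -> (-2.115,-12.274), length = 5
  seg 6: (-2.115,-12.274) -> (-19.981,-14.468), length = 18
Total = 59

Answer: 59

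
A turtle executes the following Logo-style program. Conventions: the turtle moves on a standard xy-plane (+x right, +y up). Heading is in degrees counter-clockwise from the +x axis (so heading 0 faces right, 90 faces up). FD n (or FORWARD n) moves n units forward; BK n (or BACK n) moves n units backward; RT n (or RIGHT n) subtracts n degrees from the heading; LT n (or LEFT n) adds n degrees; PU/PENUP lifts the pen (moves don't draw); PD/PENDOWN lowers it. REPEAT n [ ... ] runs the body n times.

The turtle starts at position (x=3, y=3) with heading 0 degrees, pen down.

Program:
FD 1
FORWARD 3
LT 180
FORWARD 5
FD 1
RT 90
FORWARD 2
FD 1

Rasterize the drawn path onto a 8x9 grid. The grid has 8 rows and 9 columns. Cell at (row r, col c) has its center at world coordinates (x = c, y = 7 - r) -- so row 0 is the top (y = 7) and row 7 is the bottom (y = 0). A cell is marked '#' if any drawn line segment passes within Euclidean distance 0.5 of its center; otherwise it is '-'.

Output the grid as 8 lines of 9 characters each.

Answer: ---------
-#-------
-#-------
-#-------
-#######-
---------
---------
---------

Derivation:
Segment 0: (3,3) -> (4,3)
Segment 1: (4,3) -> (7,3)
Segment 2: (7,3) -> (2,3)
Segment 3: (2,3) -> (1,3)
Segment 4: (1,3) -> (1,5)
Segment 5: (1,5) -> (1,6)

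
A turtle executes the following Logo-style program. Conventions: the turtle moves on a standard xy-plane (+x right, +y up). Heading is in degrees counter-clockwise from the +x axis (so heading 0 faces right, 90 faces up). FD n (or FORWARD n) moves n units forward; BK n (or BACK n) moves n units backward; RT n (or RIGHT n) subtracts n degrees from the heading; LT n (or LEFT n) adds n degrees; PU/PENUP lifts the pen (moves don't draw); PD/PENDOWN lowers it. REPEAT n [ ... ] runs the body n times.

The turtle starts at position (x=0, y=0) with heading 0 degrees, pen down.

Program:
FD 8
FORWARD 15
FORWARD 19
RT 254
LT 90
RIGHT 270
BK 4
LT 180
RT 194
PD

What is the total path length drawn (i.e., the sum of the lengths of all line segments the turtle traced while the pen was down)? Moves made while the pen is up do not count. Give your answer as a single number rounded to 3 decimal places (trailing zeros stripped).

Answer: 46

Derivation:
Executing turtle program step by step:
Start: pos=(0,0), heading=0, pen down
FD 8: (0,0) -> (8,0) [heading=0, draw]
FD 15: (8,0) -> (23,0) [heading=0, draw]
FD 19: (23,0) -> (42,0) [heading=0, draw]
RT 254: heading 0 -> 106
LT 90: heading 106 -> 196
RT 270: heading 196 -> 286
BK 4: (42,0) -> (40.897,3.845) [heading=286, draw]
LT 180: heading 286 -> 106
RT 194: heading 106 -> 272
PD: pen down
Final: pos=(40.897,3.845), heading=272, 4 segment(s) drawn

Segment lengths:
  seg 1: (0,0) -> (8,0), length = 8
  seg 2: (8,0) -> (23,0), length = 15
  seg 3: (23,0) -> (42,0), length = 19
  seg 4: (42,0) -> (40.897,3.845), length = 4
Total = 46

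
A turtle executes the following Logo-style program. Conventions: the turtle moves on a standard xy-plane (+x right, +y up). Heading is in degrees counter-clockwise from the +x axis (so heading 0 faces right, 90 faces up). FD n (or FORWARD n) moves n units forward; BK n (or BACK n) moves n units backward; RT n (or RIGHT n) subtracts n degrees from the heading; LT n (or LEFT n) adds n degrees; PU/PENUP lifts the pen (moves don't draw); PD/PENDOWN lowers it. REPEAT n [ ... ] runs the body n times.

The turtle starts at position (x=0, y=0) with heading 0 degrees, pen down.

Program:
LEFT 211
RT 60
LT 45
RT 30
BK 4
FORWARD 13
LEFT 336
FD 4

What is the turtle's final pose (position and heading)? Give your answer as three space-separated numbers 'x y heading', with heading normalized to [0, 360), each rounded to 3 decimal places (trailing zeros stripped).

Answer: -11.885 4.64 142

Derivation:
Executing turtle program step by step:
Start: pos=(0,0), heading=0, pen down
LT 211: heading 0 -> 211
RT 60: heading 211 -> 151
LT 45: heading 151 -> 196
RT 30: heading 196 -> 166
BK 4: (0,0) -> (3.881,-0.968) [heading=166, draw]
FD 13: (3.881,-0.968) -> (-8.733,2.177) [heading=166, draw]
LT 336: heading 166 -> 142
FD 4: (-8.733,2.177) -> (-11.885,4.64) [heading=142, draw]
Final: pos=(-11.885,4.64), heading=142, 3 segment(s) drawn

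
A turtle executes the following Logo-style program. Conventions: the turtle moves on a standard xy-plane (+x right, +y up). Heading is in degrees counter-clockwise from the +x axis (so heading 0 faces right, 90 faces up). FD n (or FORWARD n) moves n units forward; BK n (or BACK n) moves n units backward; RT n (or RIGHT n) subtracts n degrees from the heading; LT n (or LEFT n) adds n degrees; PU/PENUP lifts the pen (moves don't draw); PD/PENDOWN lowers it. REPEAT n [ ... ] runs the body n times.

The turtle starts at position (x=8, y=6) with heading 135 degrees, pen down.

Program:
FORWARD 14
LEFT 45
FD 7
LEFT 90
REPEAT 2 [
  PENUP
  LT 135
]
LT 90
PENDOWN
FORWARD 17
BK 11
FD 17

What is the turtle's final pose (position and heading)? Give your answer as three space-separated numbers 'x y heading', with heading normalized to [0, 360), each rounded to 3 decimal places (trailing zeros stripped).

Executing turtle program step by step:
Start: pos=(8,6), heading=135, pen down
FD 14: (8,6) -> (-1.899,15.899) [heading=135, draw]
LT 45: heading 135 -> 180
FD 7: (-1.899,15.899) -> (-8.899,15.899) [heading=180, draw]
LT 90: heading 180 -> 270
REPEAT 2 [
  -- iteration 1/2 --
  PU: pen up
  LT 135: heading 270 -> 45
  -- iteration 2/2 --
  PU: pen up
  LT 135: heading 45 -> 180
]
LT 90: heading 180 -> 270
PD: pen down
FD 17: (-8.899,15.899) -> (-8.899,-1.101) [heading=270, draw]
BK 11: (-8.899,-1.101) -> (-8.899,9.899) [heading=270, draw]
FD 17: (-8.899,9.899) -> (-8.899,-7.101) [heading=270, draw]
Final: pos=(-8.899,-7.101), heading=270, 5 segment(s) drawn

Answer: -8.899 -7.101 270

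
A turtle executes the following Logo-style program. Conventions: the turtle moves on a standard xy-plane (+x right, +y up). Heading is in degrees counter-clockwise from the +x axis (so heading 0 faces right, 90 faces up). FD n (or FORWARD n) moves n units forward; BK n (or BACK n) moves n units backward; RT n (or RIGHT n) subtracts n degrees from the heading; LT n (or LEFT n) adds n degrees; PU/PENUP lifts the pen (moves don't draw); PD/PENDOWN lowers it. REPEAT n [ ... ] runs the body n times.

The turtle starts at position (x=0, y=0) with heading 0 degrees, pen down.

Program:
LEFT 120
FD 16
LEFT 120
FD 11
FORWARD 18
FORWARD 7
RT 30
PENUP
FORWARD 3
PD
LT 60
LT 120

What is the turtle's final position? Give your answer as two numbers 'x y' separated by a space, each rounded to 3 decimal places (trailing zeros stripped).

Answer: -28.598 -18.821

Derivation:
Executing turtle program step by step:
Start: pos=(0,0), heading=0, pen down
LT 120: heading 0 -> 120
FD 16: (0,0) -> (-8,13.856) [heading=120, draw]
LT 120: heading 120 -> 240
FD 11: (-8,13.856) -> (-13.5,4.33) [heading=240, draw]
FD 18: (-13.5,4.33) -> (-22.5,-11.258) [heading=240, draw]
FD 7: (-22.5,-11.258) -> (-26,-17.321) [heading=240, draw]
RT 30: heading 240 -> 210
PU: pen up
FD 3: (-26,-17.321) -> (-28.598,-18.821) [heading=210, move]
PD: pen down
LT 60: heading 210 -> 270
LT 120: heading 270 -> 30
Final: pos=(-28.598,-18.821), heading=30, 4 segment(s) drawn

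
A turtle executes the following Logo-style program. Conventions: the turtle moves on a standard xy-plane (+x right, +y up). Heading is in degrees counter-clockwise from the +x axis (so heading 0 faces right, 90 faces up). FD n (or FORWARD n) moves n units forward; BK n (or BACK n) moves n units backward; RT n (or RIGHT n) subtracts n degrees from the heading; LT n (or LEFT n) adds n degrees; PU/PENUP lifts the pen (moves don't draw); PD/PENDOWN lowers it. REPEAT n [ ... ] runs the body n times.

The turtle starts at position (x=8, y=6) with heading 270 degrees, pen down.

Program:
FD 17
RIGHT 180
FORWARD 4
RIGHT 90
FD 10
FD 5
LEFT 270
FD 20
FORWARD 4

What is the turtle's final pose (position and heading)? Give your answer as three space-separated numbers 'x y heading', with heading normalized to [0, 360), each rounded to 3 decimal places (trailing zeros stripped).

Executing turtle program step by step:
Start: pos=(8,6), heading=270, pen down
FD 17: (8,6) -> (8,-11) [heading=270, draw]
RT 180: heading 270 -> 90
FD 4: (8,-11) -> (8,-7) [heading=90, draw]
RT 90: heading 90 -> 0
FD 10: (8,-7) -> (18,-7) [heading=0, draw]
FD 5: (18,-7) -> (23,-7) [heading=0, draw]
LT 270: heading 0 -> 270
FD 20: (23,-7) -> (23,-27) [heading=270, draw]
FD 4: (23,-27) -> (23,-31) [heading=270, draw]
Final: pos=(23,-31), heading=270, 6 segment(s) drawn

Answer: 23 -31 270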